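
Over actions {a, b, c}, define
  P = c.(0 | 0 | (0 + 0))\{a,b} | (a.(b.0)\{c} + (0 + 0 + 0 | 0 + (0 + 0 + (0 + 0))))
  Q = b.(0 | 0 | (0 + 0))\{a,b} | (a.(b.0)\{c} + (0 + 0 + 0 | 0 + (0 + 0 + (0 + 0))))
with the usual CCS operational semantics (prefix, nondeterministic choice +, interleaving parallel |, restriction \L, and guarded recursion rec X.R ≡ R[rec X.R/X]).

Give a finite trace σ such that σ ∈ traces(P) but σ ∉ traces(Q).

c

Reachable graph of P (6 states):
  p0 = c.(0 | 0 | (0 + 0))\{a,b} | (a.(b.0)\{c} + (0 + 0 + 0 | 0 + (0 + 0 + (0 + 0)))) :: --a--▸ p1, --c--▸ p2
  p1 = c.(0 | 0 | (0 + 0))\{a,b} | (b.0)\{c} :: --b--▸ p3, --c--▸ p4
  p2 = (0 | 0 | (0 + 0))\{a,b} | (a.(b.0)\{c} + (0 + 0 + 0 | 0 + (0 + 0 + (0 + 0)))) :: --a--▸ p4
  p3 = c.(0 | 0 | (0 + 0))\{a,b} | 0\{c} :: --c--▸ p5
  p4 = (0 | 0 | (0 + 0))\{a,b} | (b.0)\{c} :: --b--▸ p5
  p5 = (0 | 0 | (0 + 0))\{a,b} | 0\{c} :: deadlocked
Reachable graph of Q (6 states):
  q0 = b.(0 | 0 | (0 + 0))\{a,b} | (a.(b.0)\{c} + (0 + 0 + 0 | 0 + (0 + 0 + (0 + 0)))) :: --a--▸ q1, --b--▸ q2
  q1 = b.(0 | 0 | (0 + 0))\{a,b} | (b.0)\{c} :: --b--▸ q3, --b--▸ q4
  q2 = (0 | 0 | (0 + 0))\{a,b} | (a.(b.0)\{c} + (0 + 0 + 0 | 0 + (0 + 0 + (0 + 0)))) :: --a--▸ q3
  q3 = (0 | 0 | (0 + 0))\{a,b} | (b.0)\{c} :: --b--▸ q5
  q4 = b.(0 | 0 | (0 + 0))\{a,b} | 0\{c} :: --b--▸ q5
  q5 = (0 | 0 | (0 + 0))\{a,b} | 0\{c} :: deadlocked
Trace ⟨c⟩ through P, begin at {p0}:
  after c @ step 1: {p2}
  ✓ P
Trace ⟨c⟩ through Q, begin at {q0}:
  after c @ step 1: no successor for Q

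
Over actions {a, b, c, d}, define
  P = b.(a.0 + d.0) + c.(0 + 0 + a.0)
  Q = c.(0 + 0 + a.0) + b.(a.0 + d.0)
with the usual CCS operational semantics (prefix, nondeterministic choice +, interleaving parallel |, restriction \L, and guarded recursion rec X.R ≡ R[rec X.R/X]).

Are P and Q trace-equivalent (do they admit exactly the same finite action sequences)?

LTS(P): 4 reachable states
  u0 = b.(a.0 + d.0) + c.(0 + 0 + a.0) :: -b-> u1, -c-> u2
  u1 = a.0 + d.0 :: -a-> u3, -d-> u3
  u2 = 0 + 0 + a.0 :: -a-> u3
  u3 = 0 :: ·
LTS(Q): 4 reachable states
  v0 = c.(0 + 0 + a.0) + b.(a.0 + d.0) :: -b-> v1, -c-> v2
  v1 = a.0 + d.0 :: -a-> v3, -d-> v3
  v2 = 0 + 0 + a.0 :: -a-> v3
  v3 = 0 :: ·
Coarsest stable partition (strong bisimilarity classes):
  B0 = {u0, v0}
  B1 = {u2, v2}
  B2 = {u3, v3}
  B3 = {u1, v1}
u0 ∈ B0, v0 ∈ B0 → same block
Bisimilar ⇒ trace-equivalent.

traces(P) = traces(Q)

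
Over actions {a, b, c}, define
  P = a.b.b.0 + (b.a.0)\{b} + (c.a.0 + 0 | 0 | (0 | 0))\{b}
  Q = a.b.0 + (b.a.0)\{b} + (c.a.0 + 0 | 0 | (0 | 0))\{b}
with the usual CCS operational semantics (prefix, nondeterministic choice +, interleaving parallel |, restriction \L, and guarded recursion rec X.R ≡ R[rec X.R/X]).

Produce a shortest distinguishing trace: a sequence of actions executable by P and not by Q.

abb

P's transition system — 6 states:
  u0 = a.b.b.0 + (b.a.0)\{b} + (c.a.0 + 0 | 0 | (0 | 0))\{b} has moves ··a··> u1, ··c··> u2
  u1 = b.b.0 has moves ··b··> u3
  u2 = (a.0)\{b} has moves ··a··> u4
  u3 = b.0 has moves ··b··> u5
  u4 = 0\{b} has moves ·
  u5 = 0 has moves ·
Q's transition system — 5 states:
  v0 = a.b.0 + (b.a.0)\{b} + (c.a.0 + 0 | 0 | (0 | 0))\{b} has moves ··a··> v1, ··c··> v2
  v1 = b.0 has moves ··b··> v3
  v2 = (a.0)\{b} has moves ··a··> v4
  v3 = 0 has moves ·
  v4 = 0\{b} has moves ·
Executing abb from P (initial set {u0}):
  [1] a ⇒ {u1}
  [2] b ⇒ {u3}
  [3] b ⇒ {u5}
  ✓ P
Executing abb from Q (initial set {v0}):
  [1] a ⇒ {v1}
  [2] b ⇒ {v3}
  [3] b ⇒ ∅  — Q cannot continue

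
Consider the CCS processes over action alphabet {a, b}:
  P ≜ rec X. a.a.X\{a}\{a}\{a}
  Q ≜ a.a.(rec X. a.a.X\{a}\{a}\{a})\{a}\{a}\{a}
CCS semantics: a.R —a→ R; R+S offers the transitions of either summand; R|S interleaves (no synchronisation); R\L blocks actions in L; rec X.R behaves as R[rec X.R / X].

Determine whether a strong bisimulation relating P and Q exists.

YES

LTS(P): 3 reachable states
  s0 = rec X. a.a.X\{a}\{a}\{a} → -a-> s1
  s1 = a.(rec X. a.a.X\{a}\{a}\{a})\{a}\{a}\{a} → -a-> s2
  s2 = (rec X. a.a.X\{a}\{a}\{a})\{a}\{a}\{a} → ·
LTS(Q): 3 reachable states
  t0 = a.a.(rec X. a.a.X\{a}\{a}\{a})\{a}\{a}\{a} → -a-> t1
  t1 = a.(rec X. a.a.X\{a}\{a}\{a})\{a}\{a}\{a} → -a-> t2
  t2 = (rec X. a.a.X\{a}\{a}\{a})\{a}\{a}\{a} → ·
Partition-refinement fixed point:
  B0 = {s0, t0}
  B1 = {s1, t1}
  B2 = {s2, t2}
s0 ∈ B0, t0 ∈ B0 → same block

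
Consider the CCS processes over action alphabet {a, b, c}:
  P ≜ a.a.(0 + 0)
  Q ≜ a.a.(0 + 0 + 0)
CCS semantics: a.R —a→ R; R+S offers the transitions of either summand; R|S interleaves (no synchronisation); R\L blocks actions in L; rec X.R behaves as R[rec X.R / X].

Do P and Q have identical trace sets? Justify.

trace-equivalent

LTS(P): 3 reachable states
  m0 = a.a.(0 + 0) has moves ··a··> m1
  m1 = a.(0 + 0) has moves ··a··> m2
  m2 = 0 + 0 has moves (no moves)
LTS(Q): 3 reachable states
  n0 = a.a.(0 + 0 + 0) has moves ··a··> n1
  n1 = a.(0 + 0 + 0) has moves ··a··> n2
  n2 = 0 + 0 + 0 has moves (no moves)
Coarsest stable partition (strong bisimilarity classes):
  B0 = {m0, n0}
  B1 = {m1, n1}
  B2 = {m2, n2}
m0 ∈ B0, n0 ∈ B0 → same block
Bisimilar ⇒ trace-equivalent.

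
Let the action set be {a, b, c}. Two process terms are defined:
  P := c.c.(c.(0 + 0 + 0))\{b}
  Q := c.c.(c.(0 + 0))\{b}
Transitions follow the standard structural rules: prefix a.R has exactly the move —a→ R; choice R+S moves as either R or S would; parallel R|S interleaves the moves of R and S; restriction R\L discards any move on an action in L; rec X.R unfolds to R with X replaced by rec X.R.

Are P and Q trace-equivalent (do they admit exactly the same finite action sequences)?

YES

P's transition system — 4 states:
  u0 = c.c.(c.(0 + 0 + 0))\{b} | ··c··> u1
  u1 = c.(c.(0 + 0 + 0))\{b} | ··c··> u2
  u2 = (c.(0 + 0 + 0))\{b} | ··c··> u3
  u3 = (0 + 0 + 0)\{b} | deadlocked
Q's transition system — 4 states:
  v0 = c.c.(c.(0 + 0))\{b} | ··c··> v1
  v1 = c.(c.(0 + 0))\{b} | ··c··> v2
  v2 = (c.(0 + 0))\{b} | ··c··> v3
  v3 = (0 + 0)\{b} | deadlocked
Bisimilarity quotient blocks:
  B0 = {u0, v0}
  B1 = {u1, v1}
  B2 = {u2, v2}
  B3 = {u3, v3}
u0 ∈ B0, v0 ∈ B0 → same block
Bisimilar ⇒ trace-equivalent.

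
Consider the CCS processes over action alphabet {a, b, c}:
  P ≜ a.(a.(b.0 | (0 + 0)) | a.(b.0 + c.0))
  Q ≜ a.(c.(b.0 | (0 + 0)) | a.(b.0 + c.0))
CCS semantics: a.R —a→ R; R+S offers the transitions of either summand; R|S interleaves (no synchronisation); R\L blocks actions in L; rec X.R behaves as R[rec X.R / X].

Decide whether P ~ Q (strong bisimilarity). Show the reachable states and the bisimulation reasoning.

LTS(P): 10 reachable states
  m0 = a.(a.(b.0 | (0 + 0)) | a.(b.0 + c.0)) ⊢ —a→ m1
  m1 = a.(b.0 | (0 + 0)) | a.(b.0 + c.0) ⊢ —a→ m2, —a→ m3
  m2 = a.(b.0 | (0 + 0)) | (b.0 + c.0) ⊢ —a→ m4, —b→ m5, —c→ m5
  m3 = b.0 | (0 + 0) | a.(b.0 + c.0) ⊢ —a→ m4, —b→ m6
  m4 = b.0 | (0 + 0) | (b.0 + c.0) ⊢ —b→ m7, —b→ m8, —c→ m8
  m5 = a.(b.0 | (0 + 0)) | 0 ⊢ —a→ m8
  m6 = 0 | (0 + 0) | a.(b.0 + c.0) ⊢ —a→ m7
  m7 = 0 | (0 + 0) | (b.0 + c.0) ⊢ —b→ m9, —c→ m9
  m8 = b.0 | (0 + 0) | 0 ⊢ —b→ m9
  m9 = 0 | (0 + 0) | 0 ⊢ deadlocked
LTS(Q): 10 reachable states
  n0 = a.(c.(b.0 | (0 + 0)) | a.(b.0 + c.0)) ⊢ —a→ n1
  n1 = c.(b.0 | (0 + 0)) | a.(b.0 + c.0) ⊢ —a→ n2, —c→ n3
  n2 = c.(b.0 | (0 + 0)) | (b.0 + c.0) ⊢ —b→ n4, —c→ n4, —c→ n5
  n3 = b.0 | (0 + 0) | a.(b.0 + c.0) ⊢ —a→ n5, —b→ n6
  n4 = c.(b.0 | (0 + 0)) | 0 ⊢ —c→ n7
  n5 = b.0 | (0 + 0) | (b.0 + c.0) ⊢ —b→ n7, —b→ n8, —c→ n7
  n6 = 0 | (0 + 0) | a.(b.0 + c.0) ⊢ —a→ n8
  n7 = b.0 | (0 + 0) | 0 ⊢ —b→ n9
  n8 = 0 | (0 + 0) | (b.0 + c.0) ⊢ —b→ n9, —c→ n9
  n9 = 0 | (0 + 0) | 0 ⊢ deadlocked
Bisimilarity quotient blocks:
  B0 = {m0}
  B1 = {m1}
  B2 = {m3, n3}
  B3 = {m4, n5}
  B4 = {m8, n7}
  B5 = {m9, n9}
  B6 = {m7, n8}
  B7 = {m6, n6}
  B8 = {m2}
  B9 = {m5}
  B10 = {n0}
  B11 = {n1}
  B12 = {n2}
  B13 = {n4}
m0 ∈ B0, n0 ∈ B10 → different blocks

P ≁ Q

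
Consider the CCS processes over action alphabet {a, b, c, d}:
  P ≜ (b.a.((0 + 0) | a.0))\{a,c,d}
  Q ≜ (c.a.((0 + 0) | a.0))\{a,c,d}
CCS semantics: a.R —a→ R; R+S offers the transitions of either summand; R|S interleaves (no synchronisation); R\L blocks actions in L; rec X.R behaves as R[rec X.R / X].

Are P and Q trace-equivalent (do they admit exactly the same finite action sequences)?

P's transition system — 2 states:
  p0 = (b.a.((0 + 0) | a.0))\{a,c,d} ⊢ =b=> p1
  p1 = (a.((0 + 0) | a.0))\{a,c,d} ⊢ deadlocked
Q's transition system — 1 states:
  q0 = (c.a.((0 + 0) | a.0))\{a,c,d} ⊢ deadlocked
Run σ = ⟨b⟩ on P: start {p0}
  after b @ step 1: {p1}
  — P admits the full trace.
Run σ = ⟨b⟩ on Q: start {q0}
  after b @ step 1: ∅  — Q cannot continue

NO — witness ⟨b⟩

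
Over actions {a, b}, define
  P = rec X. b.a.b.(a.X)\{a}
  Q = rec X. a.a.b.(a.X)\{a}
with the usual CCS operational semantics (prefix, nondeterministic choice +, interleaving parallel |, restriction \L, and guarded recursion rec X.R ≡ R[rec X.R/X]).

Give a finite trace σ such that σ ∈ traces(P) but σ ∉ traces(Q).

LTS(P): 4 reachable states
  u0 = rec X. b.a.b.(a.X)\{a} ⊢ =b=> u1
  u1 = a.b.(a.(rec X. b.a.b.(a.X)\{a}))\{a} ⊢ =a=> u2
  u2 = b.(a.(rec X. b.a.b.(a.X)\{a}))\{a} ⊢ =b=> u3
  u3 = (a.(rec X. b.a.b.(a.X)\{a}))\{a} ⊢ (no moves)
LTS(Q): 4 reachable states
  v0 = rec X. a.a.b.(a.X)\{a} ⊢ =a=> v1
  v1 = a.b.(a.(rec X. a.a.b.(a.X)\{a}))\{a} ⊢ =a=> v2
  v2 = b.(a.(rec X. a.a.b.(a.X)\{a}))\{a} ⊢ =b=> v3
  v3 = (a.(rec X. a.a.b.(a.X)\{a}))\{a} ⊢ (no moves)
Run σ = ⟨b⟩ on P: start {u0}
  after b @ step 1: {u1}
  ✓ P
Run σ = ⟨b⟩ on Q: start {v0}
  after b @ step 1: ∅ (Q stuck)

b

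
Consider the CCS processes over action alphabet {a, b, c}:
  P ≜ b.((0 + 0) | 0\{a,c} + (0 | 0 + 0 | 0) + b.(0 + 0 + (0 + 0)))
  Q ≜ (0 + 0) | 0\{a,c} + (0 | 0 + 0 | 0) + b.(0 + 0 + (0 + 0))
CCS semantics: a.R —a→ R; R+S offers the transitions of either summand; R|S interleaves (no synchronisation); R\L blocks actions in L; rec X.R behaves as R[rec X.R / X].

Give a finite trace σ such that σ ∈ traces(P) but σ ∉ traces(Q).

LTS(P): 3 reachable states
  u0 = b.((0 + 0) | 0\{a,c} + (0 | 0 + 0 | 0) + b.(0 + 0 + (0 + 0))) has moves =b=> u1
  u1 = (0 + 0) | 0\{a,c} + (0 | 0 + 0 | 0) + b.(0 + 0 + (0 + 0)) has moves =b=> u2
  u2 = 0 + 0 + (0 + 0) has moves deadlocked
LTS(Q): 2 reachable states
  v0 = (0 + 0) | 0\{a,c} + (0 | 0 + 0 | 0) + b.(0 + 0 + (0 + 0)) has moves =b=> v1
  v1 = 0 + 0 + (0 + 0) has moves deadlocked
Trace ⟨bb⟩ through P, begin at {u0}:
  [1] b ⇒ {u1}
  [2] b ⇒ {u2}
  P completes σ.
Trace ⟨bb⟩ through Q, begin at {v0}:
  [1] b ⇒ {v1}
  [2] b ⇒ ∅ (Q stuck)

bb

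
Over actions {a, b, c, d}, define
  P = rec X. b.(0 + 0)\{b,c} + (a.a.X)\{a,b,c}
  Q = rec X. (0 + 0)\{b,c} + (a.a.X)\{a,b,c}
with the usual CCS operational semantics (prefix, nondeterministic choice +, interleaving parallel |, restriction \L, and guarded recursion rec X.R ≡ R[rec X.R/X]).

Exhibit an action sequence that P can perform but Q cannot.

Reachable graph of P (2 states):
  s0 = rec X. b.(0 + 0)\{b,c} + (a.a.X)\{a,b,c} ⊢ ··b··> s1
  s1 = (0 + 0)\{b,c} ⊢ stopped
Reachable graph of Q (1 states):
  t0 = rec X. (0 + 0)\{b,c} + (a.a.X)\{a,b,c} ⊢ stopped
Run σ = ⟨b⟩ on P: start {s0}
  step 1 (b): {s1}
  ✓ P
Run σ = ⟨b⟩ on Q: start {t0}
  step 1 (b): ∅  — Q cannot continue

b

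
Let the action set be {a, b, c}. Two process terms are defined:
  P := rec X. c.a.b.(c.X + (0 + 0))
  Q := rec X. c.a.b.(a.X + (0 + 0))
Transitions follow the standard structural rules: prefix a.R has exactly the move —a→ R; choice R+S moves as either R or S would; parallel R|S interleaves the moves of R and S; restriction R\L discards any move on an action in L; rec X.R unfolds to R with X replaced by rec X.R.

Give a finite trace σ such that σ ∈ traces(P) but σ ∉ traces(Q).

cabc

LTS(P): 4 reachable states
  p0 = rec X. c.a.b.(c.X + (0 + 0)) → =c=> p1
  p1 = a.b.(c.(rec X. c.a.b.(c.X + (0 + 0))) + (0 + 0)) → =a=> p2
  p2 = b.(c.(rec X. c.a.b.(c.X + (0 + 0))) + (0 + 0)) → =b=> p3
  p3 = c.(rec X. c.a.b.(c.X + (0 + 0))) + (0 + 0) → =c=> p0
LTS(Q): 4 reachable states
  q0 = rec X. c.a.b.(a.X + (0 + 0)) → =c=> q1
  q1 = a.b.(a.(rec X. c.a.b.(a.X + (0 + 0))) + (0 + 0)) → =a=> q2
  q2 = b.(a.(rec X. c.a.b.(a.X + (0 + 0))) + (0 + 0)) → =b=> q3
  q3 = a.(rec X. c.a.b.(a.X + (0 + 0))) + (0 + 0) → =a=> q0
Trace ⟨cabc⟩ through P, begin at {p0}:
  after c @ step 1: {p1}
  after a @ step 2: {p2}
  after b @ step 3: {p3}
  after c @ step 4: {p0}
  P completes σ.
Trace ⟨cabc⟩ through Q, begin at {q0}:
  after c @ step 1: {q1}
  after a @ step 2: {q2}
  after b @ step 3: {q3}
  after c @ step 4: no successor for Q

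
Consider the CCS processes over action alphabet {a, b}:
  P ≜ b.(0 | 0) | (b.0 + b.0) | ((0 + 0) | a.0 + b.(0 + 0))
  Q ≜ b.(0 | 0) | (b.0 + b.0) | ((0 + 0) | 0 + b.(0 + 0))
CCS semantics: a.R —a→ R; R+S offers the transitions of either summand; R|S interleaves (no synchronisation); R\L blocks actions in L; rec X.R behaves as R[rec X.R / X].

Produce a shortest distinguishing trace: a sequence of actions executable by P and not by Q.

P's transition system — 12 states:
  u0 = b.(0 | 0) | (b.0 + b.0) | ((0 + 0) | a.0 + b.(0 + 0)) :: --a--▸ u1, --b--▸ u2, --b--▸ u3, --b--▸ u4
  u1 = b.(0 | 0) | (b.0 + b.0) | ((0 + 0) | 0) :: --b--▸ u5, --b--▸ u6
  u2 = 0 | 0 | (b.0 + b.0) | ((0 + 0) | a.0 + b.(0 + 0)) :: --a--▸ u5, --b--▸ u7, --b--▸ u8
  u3 = b.(0 | 0) | (b.0 + b.0) | (0 + 0) :: --b--▸ u7, --b--▸ u9
  u4 = b.(0 | 0) | 0 | ((0 + 0) | a.0 + b.(0 + 0)) :: --a--▸ u6, --b--▸ u8, --b--▸ u9
  u5 = 0 | 0 | (b.0 + b.0) | ((0 + 0) | 0) :: --b--▸ u10
  u6 = b.(0 | 0) | 0 | ((0 + 0) | 0) :: --b--▸ u10
  u7 = 0 | 0 | (b.0 + b.0) | (0 + 0) :: --b--▸ u11
  u8 = 0 | 0 | 0 | ((0 + 0) | a.0 + b.(0 + 0)) :: --a--▸ u10, --b--▸ u11
  u9 = b.(0 | 0) | 0 | (0 + 0) :: --b--▸ u11
  u10 = 0 | 0 | 0 | ((0 + 0) | 0) :: deadlocked
  u11 = 0 | 0 | 0 | (0 + 0) :: deadlocked
Q's transition system — 8 states:
  v0 = b.(0 | 0) | (b.0 + b.0) | ((0 + 0) | 0 + b.(0 + 0)) :: --b--▸ v1, --b--▸ v2, --b--▸ v3
  v1 = 0 | 0 | (b.0 + b.0) | ((0 + 0) | 0 + b.(0 + 0)) :: --b--▸ v4, --b--▸ v5
  v2 = b.(0 | 0) | (b.0 + b.0) | (0 + 0) :: --b--▸ v4, --b--▸ v6
  v3 = b.(0 | 0) | 0 | ((0 + 0) | 0 + b.(0 + 0)) :: --b--▸ v5, --b--▸ v6
  v4 = 0 | 0 | (b.0 + b.0) | (0 + 0) :: --b--▸ v7
  v5 = 0 | 0 | 0 | ((0 + 0) | 0 + b.(0 + 0)) :: --b--▸ v7
  v6 = b.(0 | 0) | 0 | (0 + 0) :: --b--▸ v7
  v7 = 0 | 0 | 0 | (0 + 0) :: deadlocked
Trace ⟨a⟩ through P, begin at {u0}:
  step 1 (a): {u1}
  ✓ P
Trace ⟨a⟩ through Q, begin at {v0}:
  step 1 (a): no successor for Q

a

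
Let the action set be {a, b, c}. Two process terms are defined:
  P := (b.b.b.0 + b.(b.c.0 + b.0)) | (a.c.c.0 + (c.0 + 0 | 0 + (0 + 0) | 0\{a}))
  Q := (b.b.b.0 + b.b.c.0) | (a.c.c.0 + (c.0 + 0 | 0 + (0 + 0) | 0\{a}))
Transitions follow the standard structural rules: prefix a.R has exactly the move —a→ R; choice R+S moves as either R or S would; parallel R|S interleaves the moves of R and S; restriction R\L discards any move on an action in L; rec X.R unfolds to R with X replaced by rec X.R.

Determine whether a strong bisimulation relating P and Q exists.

NO

P's transition system — 24 states:
  u0 = (b.b.b.0 + b.(b.c.0 + b.0)) | (a.c.c.0 + (c.0 + 0 | 0 + (0 + 0) | 0\{a})) has moves ··a··> u1, ··b··> u2, ··b··> u3, ··c··> u4
  u1 = (b.b.b.0 + b.(b.c.0 + b.0)) | c.c.0 has moves ··b··> u5, ··b··> u6, ··c··> u7
  u2 = (b.c.0 + b.0) | (a.c.c.0 + (c.0 + 0 | 0 + (0 + 0) | 0\{a})) has moves ··a··> u5, ··b··> u8, ··b··> u9, ··c··> u10
  u3 = b.b.0 | (a.c.c.0 + (c.0 + 0 | 0 + (0 + 0) | 0\{a})) has moves ··a··> u6, ··b··> u11, ··c··> u12
  u4 = (b.b.b.0 + b.(b.c.0 + b.0)) | 0 has moves ··b··> u10, ··b··> u12
  u5 = (b.c.0 + b.0) | c.c.0 has moves ··b··> u13, ··b··> u14, ··c··> u15
  u6 = b.b.0 | c.c.0 has moves ··b··> u16, ··c··> u17
  u7 = (b.b.b.0 + b.(b.c.0 + b.0)) | c.0 has moves ··b··> u15, ··b··> u17, ··c··> u4
  u8 = 0 | (a.c.c.0 + (c.0 + 0 | 0 + (0 + 0) | 0\{a})) has moves ··a··> u13, ··c··> u18
  u9 = c.0 | (a.c.c.0 + (c.0 + 0 | 0 + (0 + 0) | 0\{a})) has moves ··a··> u14, ··c··> u19, ··c··> u8
  u10 = (b.c.0 + b.0) | 0 has moves ··b··> u18, ··b··> u19
  u11 = b.0 | (a.c.c.0 + (c.0 + 0 | 0 + (0 + 0) | 0\{a})) has moves ··a··> u16, ··b··> u8, ··c··> u20
  u12 = b.b.0 | 0 has moves ··b··> u20
  u13 = 0 | c.c.0 has moves ··c··> u21
  u14 = c.0 | c.c.0 has moves ··c··> u13, ··c··> u22
  u15 = (b.c.0 + b.0) | c.0 has moves ··b··> u21, ··b··> u22, ··c··> u10
  u16 = b.0 | c.c.0 has moves ··b··> u13, ··c··> u23
  u17 = b.b.0 | c.0 has moves ··b··> u23, ··c··> u12
  u18 = 0 | 0 has moves ·
  u19 = c.0 | 0 has moves ··c··> u18
  u20 = b.0 | 0 has moves ··b··> u18
  u21 = 0 | c.0 has moves ··c··> u18
  u22 = c.0 | c.0 has moves ··c··> u19, ··c··> u21
  u23 = b.0 | c.0 has moves ··b··> u21, ··c··> u20
Q's transition system — 24 states:
  v0 = (b.b.b.0 + b.b.c.0) | (a.c.c.0 + (c.0 + 0 | 0 + (0 + 0) | 0\{a})) has moves ··a··> v1, ··b··> v2, ··b··> v3, ··c··> v4
  v1 = (b.b.b.0 + b.b.c.0) | c.c.0 has moves ··b··> v5, ··b··> v6, ··c··> v7
  v2 = b.b.0 | (a.c.c.0 + (c.0 + 0 | 0 + (0 + 0) | 0\{a})) has moves ··a··> v5, ··b··> v8, ··c··> v9
  v3 = b.c.0 | (a.c.c.0 + (c.0 + 0 | 0 + (0 + 0) | 0\{a})) has moves ··a··> v6, ··b··> v10, ··c··> v11
  v4 = (b.b.b.0 + b.b.c.0) | 0 has moves ··b··> v11, ··b··> v9
  v5 = b.b.0 | c.c.0 has moves ··b··> v12, ··c··> v13
  v6 = b.c.0 | c.c.0 has moves ··b··> v14, ··c··> v15
  v7 = (b.b.b.0 + b.b.c.0) | c.0 has moves ··b··> v13, ··b··> v15, ··c··> v4
  v8 = b.0 | (a.c.c.0 + (c.0 + 0 | 0 + (0 + 0) | 0\{a})) has moves ··a··> v12, ··b··> v16, ··c··> v17
  v9 = b.b.0 | 0 has moves ··b··> v17
  v10 = c.0 | (a.c.c.0 + (c.0 + 0 | 0 + (0 + 0) | 0\{a})) has moves ··a··> v14, ··c··> v16, ··c··> v18
  v11 = b.c.0 | 0 has moves ··b··> v18
  v12 = b.0 | c.c.0 has moves ··b··> v19, ··c··> v20
  v13 = b.b.0 | c.0 has moves ··b··> v20, ··c··> v9
  v14 = c.0 | c.c.0 has moves ··c··> v19, ··c··> v21
  v15 = b.c.0 | c.0 has moves ··b··> v21, ··c··> v11
  v16 = 0 | (a.c.c.0 + (c.0 + 0 | 0 + (0 + 0) | 0\{a})) has moves ··a··> v19, ··c··> v22
  v17 = b.0 | 0 has moves ··b··> v22
  v18 = c.0 | 0 has moves ··c··> v22
  v19 = 0 | c.c.0 has moves ··c··> v23
  v20 = b.0 | c.0 has moves ··b··> v23, ··c··> v17
  v21 = c.0 | c.0 has moves ··c··> v18, ··c··> v23
  v22 = 0 | 0 has moves ·
  v23 = 0 | c.0 has moves ··c··> v22
Bisimilarity quotient blocks:
  B0 = {u0}
  B1 = {u2}
  B2 = {u5}
  B3 = {u15}
  B4 = {u13, u22, v19, v21}
  B5 = {u19, u21, v18, v23}
  B6 = {u18, v22}
  B7 = {u10}
  B8 = {u14, v14}
  B9 = {u9, v10}
  B10 = {u8, v16}
  B11 = {u4}
  B12 = {u12, v9}
  B13 = {u20, v17}
  B14 = {u3, v2}
  B15 = {u6, v5}
  B16 = {u16, v12}
  B17 = {u23, v20}
  B18 = {u17, v13}
  B19 = {u11, v8}
  B20 = {u1}
  B21 = {u7}
  B22 = {v0}
  B23 = {v3}
  B24 = {v6}
  B25 = {v15}
  B26 = {v11}
  B27 = {v1}
  B28 = {v7}
  B29 = {v4}
u0 ∈ B0, v0 ∈ B22 → different blocks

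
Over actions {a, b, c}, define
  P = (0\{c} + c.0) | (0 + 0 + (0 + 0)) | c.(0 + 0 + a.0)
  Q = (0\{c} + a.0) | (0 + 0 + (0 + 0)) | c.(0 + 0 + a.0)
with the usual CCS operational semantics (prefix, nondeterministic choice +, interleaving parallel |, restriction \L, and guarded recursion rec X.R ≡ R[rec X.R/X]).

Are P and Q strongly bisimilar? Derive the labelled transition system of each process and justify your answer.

Reachable graph of P (6 states):
  u0 = (0\{c} + c.0) | (0 + 0 + (0 + 0)) | c.(0 + 0 + a.0) | --c--▸ u1, --c--▸ u2
  u1 = (0\{c} + c.0) | (0 + 0 + (0 + 0)) | (0 + 0 + a.0) | --a--▸ u3, --c--▸ u4
  u2 = 0 | (0 + 0 + (0 + 0)) | c.(0 + 0 + a.0) | --c--▸ u4
  u3 = (0\{c} + c.0) | (0 + 0 + (0 + 0)) | 0 | --c--▸ u5
  u4 = 0 | (0 + 0 + (0 + 0)) | (0 + 0 + a.0) | --a--▸ u5
  u5 = 0 | (0 + 0 + (0 + 0)) | 0 | deadlocked
Reachable graph of Q (6 states):
  v0 = (0\{c} + a.0) | (0 + 0 + (0 + 0)) | c.(0 + 0 + a.0) | --a--▸ v1, --c--▸ v2
  v1 = 0 | (0 + 0 + (0 + 0)) | c.(0 + 0 + a.0) | --c--▸ v3
  v2 = (0\{c} + a.0) | (0 + 0 + (0 + 0)) | (0 + 0 + a.0) | --a--▸ v3, --a--▸ v4
  v3 = 0 | (0 + 0 + (0 + 0)) | (0 + 0 + a.0) | --a--▸ v5
  v4 = (0\{c} + a.0) | (0 + 0 + (0 + 0)) | 0 | --a--▸ v5
  v5 = 0 | (0 + 0 + (0 + 0)) | 0 | deadlocked
Coarsest stable partition (strong bisimilarity classes):
  B0 = {u0}
  B1 = {u2, v1}
  B2 = {u4, v3, v4}
  B3 = {u5, v5}
  B4 = {u1}
  B5 = {u3}
  B6 = {v0}
  B7 = {v2}
u0 ∈ B0, v0 ∈ B6 → different blocks

NO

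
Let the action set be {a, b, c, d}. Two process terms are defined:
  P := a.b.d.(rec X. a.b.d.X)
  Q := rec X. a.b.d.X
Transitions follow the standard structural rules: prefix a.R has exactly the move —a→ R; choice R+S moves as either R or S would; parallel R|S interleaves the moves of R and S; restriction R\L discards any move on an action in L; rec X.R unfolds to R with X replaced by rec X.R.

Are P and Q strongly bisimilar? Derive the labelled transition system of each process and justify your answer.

bisimilar

Reachable graph of P (4 states):
  m0 = a.b.d.(rec X. a.b.d.X) → ··a··> m1
  m1 = b.d.(rec X. a.b.d.X) → ··b··> m2
  m2 = d.(rec X. a.b.d.X) → ··d··> m3
  m3 = rec X. a.b.d.X → ··a··> m1
Reachable graph of Q (3 states):
  n0 = rec X. a.b.d.X → ··a··> n1
  n1 = b.d.(rec X. a.b.d.X) → ··b··> n2
  n2 = d.(rec X. a.b.d.X) → ··d··> n0
Coarsest stable partition (strong bisimilarity classes):
  B0 = {m0, m3, n0}
  B1 = {m1, n1}
  B2 = {m2, n2}
m0 ∈ B0, n0 ∈ B0 → same block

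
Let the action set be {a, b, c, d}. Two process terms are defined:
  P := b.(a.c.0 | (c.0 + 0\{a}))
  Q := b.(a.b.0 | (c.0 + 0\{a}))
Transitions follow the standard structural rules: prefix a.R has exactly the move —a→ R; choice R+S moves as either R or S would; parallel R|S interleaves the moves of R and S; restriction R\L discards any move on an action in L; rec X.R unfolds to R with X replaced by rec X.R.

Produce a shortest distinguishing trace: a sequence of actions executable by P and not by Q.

LTS(P): 7 reachable states
  p0 = b.(a.c.0 | (c.0 + 0\{a})) has moves --b--▸ p1
  p1 = a.c.0 | (c.0 + 0\{a}) has moves --a--▸ p2, --c--▸ p3
  p2 = c.0 | (c.0 + 0\{a}) has moves --c--▸ p4, --c--▸ p5
  p3 = a.c.0 | 0 has moves --a--▸ p5
  p4 = 0 | (c.0 + 0\{a}) has moves --c--▸ p6
  p5 = c.0 | 0 has moves --c--▸ p6
  p6 = 0 | 0 has moves (no moves)
LTS(Q): 7 reachable states
  q0 = b.(a.b.0 | (c.0 + 0\{a})) has moves --b--▸ q1
  q1 = a.b.0 | (c.0 + 0\{a}) has moves --a--▸ q2, --c--▸ q3
  q2 = b.0 | (c.0 + 0\{a}) has moves --b--▸ q4, --c--▸ q5
  q3 = a.b.0 | 0 has moves --a--▸ q5
  q4 = 0 | (c.0 + 0\{a}) has moves --c--▸ q6
  q5 = b.0 | 0 has moves --b--▸ q6
  q6 = 0 | 0 has moves (no moves)
Executing bacc from P (initial set {p0}):
  after b @ step 1: {p1}
  after a @ step 2: {p2}
  after c @ step 3: {p4, p5}
  after c @ step 4: {p6}
  — P admits the full trace.
Executing bacc from Q (initial set {q0}):
  after b @ step 1: {q1}
  after a @ step 2: {q2}
  after c @ step 3: {q5}
  after c @ step 4: ∅  — Q cannot continue

bacc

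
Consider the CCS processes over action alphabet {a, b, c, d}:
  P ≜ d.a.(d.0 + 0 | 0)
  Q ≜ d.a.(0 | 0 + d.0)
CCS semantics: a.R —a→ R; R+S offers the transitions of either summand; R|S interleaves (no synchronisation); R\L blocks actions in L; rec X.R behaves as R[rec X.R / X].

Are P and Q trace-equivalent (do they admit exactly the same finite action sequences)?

traces(P) = traces(Q)

LTS(P): 4 reachable states
  p0 = d.a.(d.0 + 0 | 0) has moves -d-> p1
  p1 = a.(d.0 + 0 | 0) has moves -a-> p2
  p2 = d.0 + 0 | 0 has moves -d-> p3
  p3 = 0 has moves stopped
LTS(Q): 4 reachable states
  q0 = d.a.(0 | 0 + d.0) has moves -d-> q1
  q1 = a.(0 | 0 + d.0) has moves -a-> q2
  q2 = 0 | 0 + d.0 has moves -d-> q3
  q3 = 0 has moves stopped
Partition-refinement fixed point:
  B0 = {p0, q0}
  B1 = {p1, q1}
  B2 = {p2, q2}
  B3 = {p3, q3}
p0 ∈ B0, q0 ∈ B0 → same block
Bisimilar ⇒ trace-equivalent.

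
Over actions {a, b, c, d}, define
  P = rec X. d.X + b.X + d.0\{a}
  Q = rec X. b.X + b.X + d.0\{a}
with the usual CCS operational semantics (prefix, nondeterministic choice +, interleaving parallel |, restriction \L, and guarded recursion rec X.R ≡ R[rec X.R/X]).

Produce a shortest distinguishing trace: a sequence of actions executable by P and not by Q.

db

P's transition system — 2 states:
  s0 = rec X. d.X + b.X + d.0\{a} :: --b--▸ s0, --d--▸ s0, --d--▸ s1
  s1 = 0\{a} :: ·
Q's transition system — 2 states:
  t0 = rec X. b.X + b.X + d.0\{a} :: --b--▸ t0, --d--▸ t1
  t1 = 0\{a} :: ·
Trace ⟨db⟩ through P, begin at {s0}:
  after d @ step 1: {s0, s1}
  after b @ step 2: {s0}
  P completes σ.
Trace ⟨db⟩ through Q, begin at {t0}:
  after d @ step 1: {t1}
  after b @ step 2: ∅  — Q cannot continue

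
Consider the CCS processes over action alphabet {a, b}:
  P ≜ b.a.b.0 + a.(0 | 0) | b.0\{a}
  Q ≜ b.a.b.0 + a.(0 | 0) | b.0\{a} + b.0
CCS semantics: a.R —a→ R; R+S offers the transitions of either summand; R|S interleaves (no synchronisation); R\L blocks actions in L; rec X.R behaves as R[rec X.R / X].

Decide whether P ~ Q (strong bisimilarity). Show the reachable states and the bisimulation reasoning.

P's transition system — 7 states:
  p0 = b.a.b.0 + a.(0 | 0) | b.0\{a} :: --a--▸ p1, --b--▸ p2, --b--▸ p3
  p1 = 0 | 0 | b.0\{a} :: --b--▸ p4
  p2 = a.(0 | 0) | 0\{a} :: --a--▸ p4
  p3 = a.b.0 :: --a--▸ p5
  p4 = 0 | 0 | 0\{a} :: deadlocked
  p5 = b.0 :: --b--▸ p6
  p6 = 0 :: deadlocked
Q's transition system — 7 states:
  q0 = b.a.b.0 + a.(0 | 0) | b.0\{a} + b.0 :: --a--▸ q1, --b--▸ q2, --b--▸ q3, --b--▸ q4
  q1 = 0 | 0 | b.0\{a} :: --b--▸ q5
  q2 = 0 :: deadlocked
  q3 = a.(0 | 0) | 0\{a} :: --a--▸ q5
  q4 = a.b.0 :: --a--▸ q6
  q5 = 0 | 0 | 0\{a} :: deadlocked
  q6 = b.0 :: --b--▸ q2
Coarsest stable partition (strong bisimilarity classes):
  B0 = {p0}
  B1 = {p1, p5, q1, q6}
  B2 = {p4, p6, q2, q5}
  B3 = {p2, q3}
  B4 = {p3, q4}
  B5 = {q0}
p0 ∈ B0, q0 ∈ B5 → different blocks

not bisimilar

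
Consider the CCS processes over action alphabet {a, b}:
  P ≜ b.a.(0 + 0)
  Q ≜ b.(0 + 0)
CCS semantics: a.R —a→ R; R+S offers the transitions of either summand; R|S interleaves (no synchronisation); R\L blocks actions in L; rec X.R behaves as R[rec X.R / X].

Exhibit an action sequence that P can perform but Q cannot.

ba

Reachable graph of P (3 states):
  u0 = b.a.(0 + 0) has moves ··b··> u1
  u1 = a.(0 + 0) has moves ··a··> u2
  u2 = 0 + 0 has moves ·
Reachable graph of Q (2 states):
  v0 = b.(0 + 0) has moves ··b··> v1
  v1 = 0 + 0 has moves ·
Run σ = ⟨ba⟩ on P: start {u0}
  [1] b ⇒ {u1}
  [2] a ⇒ {u2}
  P completes σ.
Run σ = ⟨ba⟩ on Q: start {v0}
  [1] b ⇒ {v1}
  [2] a ⇒ no successor for Q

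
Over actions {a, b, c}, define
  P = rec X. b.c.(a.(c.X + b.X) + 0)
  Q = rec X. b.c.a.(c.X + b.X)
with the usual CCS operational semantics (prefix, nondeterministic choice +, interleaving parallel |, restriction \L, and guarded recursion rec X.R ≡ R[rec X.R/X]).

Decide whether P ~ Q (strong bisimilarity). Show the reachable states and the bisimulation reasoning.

P ~ Q

LTS(P): 4 reachable states
  p0 = rec X. b.c.(a.(c.X + b.X) + 0) ⊢ =b=> p1
  p1 = c.(a.(c.(rec X. b.c.(a.(c.X + b.X) + 0)) + b.(rec X. b.c.(a.(c.X + b.X) + 0))) + 0) ⊢ =c=> p2
  p2 = a.(c.(rec X. b.c.(a.(c.X + b.X) + 0)) + b.(rec X. b.c.(a.(c.X + b.X) + 0))) + 0 ⊢ =a=> p3
  p3 = c.(rec X. b.c.(a.(c.X + b.X) + 0)) + b.(rec X. b.c.(a.(c.X + b.X) + 0)) ⊢ =b=> p0, =c=> p0
LTS(Q): 4 reachable states
  q0 = rec X. b.c.a.(c.X + b.X) ⊢ =b=> q1
  q1 = c.a.(c.(rec X. b.c.a.(c.X + b.X)) + b.(rec X. b.c.a.(c.X + b.X))) ⊢ =c=> q2
  q2 = a.(c.(rec X. b.c.a.(c.X + b.X)) + b.(rec X. b.c.a.(c.X + b.X))) ⊢ =a=> q3
  q3 = c.(rec X. b.c.a.(c.X + b.X)) + b.(rec X. b.c.a.(c.X + b.X)) ⊢ =b=> q0, =c=> q0
Bisimilarity quotient blocks:
  B0 = {p0, q0}
  B1 = {p1, q1}
  B2 = {p2, q2}
  B3 = {p3, q3}
p0 ∈ B0, q0 ∈ B0 → same block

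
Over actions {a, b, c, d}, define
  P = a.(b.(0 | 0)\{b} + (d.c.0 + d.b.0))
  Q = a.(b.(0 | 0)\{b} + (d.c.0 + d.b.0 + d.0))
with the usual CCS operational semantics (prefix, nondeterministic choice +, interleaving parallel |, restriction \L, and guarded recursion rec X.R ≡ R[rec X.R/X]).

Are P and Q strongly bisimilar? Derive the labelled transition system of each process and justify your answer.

NO

P's transition system — 6 states:
  s0 = a.(b.(0 | 0)\{b} + (d.c.0 + d.b.0)) ⊢ --a--▸ s1
  s1 = b.(0 | 0)\{b} + (d.c.0 + d.b.0) ⊢ --b--▸ s2, --d--▸ s3, --d--▸ s4
  s2 = (0 | 0)\{b} ⊢ ·
  s3 = b.0 ⊢ --b--▸ s5
  s4 = c.0 ⊢ --c--▸ s5
  s5 = 0 ⊢ ·
Q's transition system — 6 states:
  t0 = a.(b.(0 | 0)\{b} + (d.c.0 + d.b.0 + d.0)) ⊢ --a--▸ t1
  t1 = b.(0 | 0)\{b} + (d.c.0 + d.b.0 + d.0) ⊢ --b--▸ t2, --d--▸ t3, --d--▸ t4, --d--▸ t5
  t2 = (0 | 0)\{b} ⊢ ·
  t3 = 0 ⊢ ·
  t4 = b.0 ⊢ --b--▸ t3
  t5 = c.0 ⊢ --c--▸ t3
Partition-refinement fixed point:
  B0 = {s0}
  B1 = {s1}
  B2 = {s2, s5, t2, t3}
  B3 = {s4, t5}
  B4 = {s3, t4}
  B5 = {t0}
  B6 = {t1}
s0 ∈ B0, t0 ∈ B5 → different blocks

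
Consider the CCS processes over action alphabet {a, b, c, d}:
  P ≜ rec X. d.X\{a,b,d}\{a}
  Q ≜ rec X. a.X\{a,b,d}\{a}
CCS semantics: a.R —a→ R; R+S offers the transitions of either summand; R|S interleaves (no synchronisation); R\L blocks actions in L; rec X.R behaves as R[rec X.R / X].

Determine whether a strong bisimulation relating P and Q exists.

not bisimilar

LTS(P): 2 reachable states
  m0 = rec X. d.X\{a,b,d}\{a} → =d=> m1
  m1 = (rec X. d.X\{a,b,d}\{a})\{a,b,d}\{a} → ·
LTS(Q): 2 reachable states
  n0 = rec X. a.X\{a,b,d}\{a} → =a=> n1
  n1 = (rec X. a.X\{a,b,d}\{a})\{a,b,d}\{a} → ·
Partition-refinement fixed point:
  B0 = {m0}
  B1 = {m1, n1}
  B2 = {n0}
m0 ∈ B0, n0 ∈ B2 → different blocks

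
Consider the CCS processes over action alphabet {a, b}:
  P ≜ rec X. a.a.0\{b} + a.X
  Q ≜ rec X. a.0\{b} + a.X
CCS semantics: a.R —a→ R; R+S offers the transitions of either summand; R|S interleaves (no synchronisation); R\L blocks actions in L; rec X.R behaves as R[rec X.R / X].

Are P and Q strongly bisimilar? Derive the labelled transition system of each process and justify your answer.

not bisimilar

Reachable graph of P (3 states):
  p0 = rec X. a.a.0\{b} + a.X has moves —a→ p0, —a→ p1
  p1 = a.0\{b} has moves —a→ p2
  p2 = 0\{b} has moves stopped
Reachable graph of Q (2 states):
  q0 = rec X. a.0\{b} + a.X has moves —a→ q0, —a→ q1
  q1 = 0\{b} has moves stopped
Partition-refinement fixed point:
  B0 = {p0}
  B1 = {p1}
  B2 = {p2, q1}
  B3 = {q0}
p0 ∈ B0, q0 ∈ B3 → different blocks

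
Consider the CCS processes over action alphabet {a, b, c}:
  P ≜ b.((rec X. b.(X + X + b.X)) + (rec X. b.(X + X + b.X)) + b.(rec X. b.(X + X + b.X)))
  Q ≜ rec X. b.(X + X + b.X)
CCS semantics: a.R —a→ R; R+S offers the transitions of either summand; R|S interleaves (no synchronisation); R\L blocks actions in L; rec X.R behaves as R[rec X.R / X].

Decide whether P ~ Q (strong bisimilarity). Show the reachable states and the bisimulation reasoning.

P ~ Q

P's transition system — 3 states:
  u0 = b.((rec X. b.(X + X + b.X)) + (rec X. b.(X + X + b.X)) + b.(rec X. b.(X + X + b.X))) → --b--▸ u1
  u1 = (rec X. b.(X + X + b.X)) + (rec X. b.(X + X + b.X)) + b.(rec X. b.(X + X + b.X)) → --b--▸ u1, --b--▸ u2
  u2 = rec X. b.(X + X + b.X) → --b--▸ u1
Q's transition system — 2 states:
  v0 = rec X. b.(X + X + b.X) → --b--▸ v1
  v1 = (rec X. b.(X + X + b.X)) + (rec X. b.(X + X + b.X)) + b.(rec X. b.(X + X + b.X)) → --b--▸ v0, --b--▸ v1
Coarsest stable partition (strong bisimilarity classes):
  B0 = {u0, u1, u2, v0, v1}
u0 ∈ B0, v0 ∈ B0 → same block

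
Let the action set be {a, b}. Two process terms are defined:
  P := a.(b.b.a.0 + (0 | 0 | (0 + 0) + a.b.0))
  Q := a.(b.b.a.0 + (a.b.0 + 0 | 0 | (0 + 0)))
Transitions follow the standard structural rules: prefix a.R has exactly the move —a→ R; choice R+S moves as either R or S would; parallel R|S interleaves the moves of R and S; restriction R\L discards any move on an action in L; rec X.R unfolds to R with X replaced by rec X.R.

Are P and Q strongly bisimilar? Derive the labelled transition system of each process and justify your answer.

LTS(P): 6 reachable states
  u0 = a.(b.b.a.0 + (0 | 0 | (0 + 0) + a.b.0)) :: -a-> u1
  u1 = b.b.a.0 + (0 | 0 | (0 + 0) + a.b.0) :: -a-> u2, -b-> u3
  u2 = b.0 :: -b-> u4
  u3 = b.a.0 :: -b-> u5
  u4 = 0 :: ∅
  u5 = a.0 :: -a-> u4
LTS(Q): 6 reachable states
  v0 = a.(b.b.a.0 + (a.b.0 + 0 | 0 | (0 + 0))) :: -a-> v1
  v1 = b.b.a.0 + (a.b.0 + 0 | 0 | (0 + 0)) :: -a-> v2, -b-> v3
  v2 = b.0 :: -b-> v4
  v3 = b.a.0 :: -b-> v5
  v4 = 0 :: ∅
  v5 = a.0 :: -a-> v4
Partition-refinement fixed point:
  B0 = {u0, v0}
  B1 = {u1, v1}
  B2 = {u2, v2}
  B3 = {u4, v4}
  B4 = {u3, v3}
  B5 = {u5, v5}
u0 ∈ B0, v0 ∈ B0 → same block

YES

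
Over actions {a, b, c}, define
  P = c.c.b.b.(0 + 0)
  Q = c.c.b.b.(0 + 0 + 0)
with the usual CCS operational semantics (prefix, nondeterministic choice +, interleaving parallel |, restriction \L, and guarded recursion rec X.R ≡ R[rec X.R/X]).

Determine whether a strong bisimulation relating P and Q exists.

P ~ Q

Reachable graph of P (5 states):
  s0 = c.c.b.b.(0 + 0) has moves --c--▸ s1
  s1 = c.b.b.(0 + 0) has moves --c--▸ s2
  s2 = b.b.(0 + 0) has moves --b--▸ s3
  s3 = b.(0 + 0) has moves --b--▸ s4
  s4 = 0 + 0 has moves stopped
Reachable graph of Q (5 states):
  t0 = c.c.b.b.(0 + 0 + 0) has moves --c--▸ t1
  t1 = c.b.b.(0 + 0 + 0) has moves --c--▸ t2
  t2 = b.b.(0 + 0 + 0) has moves --b--▸ t3
  t3 = b.(0 + 0 + 0) has moves --b--▸ t4
  t4 = 0 + 0 + 0 has moves stopped
Partition-refinement fixed point:
  B0 = {s0, t0}
  B1 = {s1, t1}
  B2 = {s2, t2}
  B3 = {s3, t3}
  B4 = {s4, t4}
s0 ∈ B0, t0 ∈ B0 → same block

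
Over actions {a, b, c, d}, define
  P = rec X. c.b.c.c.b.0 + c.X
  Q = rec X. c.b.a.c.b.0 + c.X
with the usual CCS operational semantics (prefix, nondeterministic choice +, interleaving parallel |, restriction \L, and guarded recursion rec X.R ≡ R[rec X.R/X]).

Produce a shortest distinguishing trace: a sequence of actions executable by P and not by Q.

Reachable graph of P (6 states):
  p0 = rec X. c.b.c.c.b.0 + c.X ⊢ ··c··> p0, ··c··> p1
  p1 = b.c.c.b.0 ⊢ ··b··> p2
  p2 = c.c.b.0 ⊢ ··c··> p3
  p3 = c.b.0 ⊢ ··c··> p4
  p4 = b.0 ⊢ ··b··> p5
  p5 = 0 ⊢ ∅
Reachable graph of Q (6 states):
  q0 = rec X. c.b.a.c.b.0 + c.X ⊢ ··c··> q0, ··c··> q1
  q1 = b.a.c.b.0 ⊢ ··b··> q2
  q2 = a.c.b.0 ⊢ ··a··> q3
  q3 = c.b.0 ⊢ ··c··> q4
  q4 = b.0 ⊢ ··b··> q5
  q5 = 0 ⊢ ∅
Run σ = ⟨cbc⟩ on P: start {p0}
  step 1 (c): {p0, p1}
  step 2 (b): {p2}
  step 3 (c): {p3}
  — P admits the full trace.
Run σ = ⟨cbc⟩ on Q: start {q0}
  step 1 (c): {q0, q1}
  step 2 (b): {q2}
  step 3 (c): no successor for Q

cbc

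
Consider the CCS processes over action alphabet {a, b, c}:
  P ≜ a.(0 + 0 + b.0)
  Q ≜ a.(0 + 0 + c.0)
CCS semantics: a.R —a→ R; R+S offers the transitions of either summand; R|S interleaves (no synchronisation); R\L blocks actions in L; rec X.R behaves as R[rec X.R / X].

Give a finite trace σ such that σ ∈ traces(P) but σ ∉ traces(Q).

ab

Reachable graph of P (3 states):
  m0 = a.(0 + 0 + b.0) :: -a-> m1
  m1 = 0 + 0 + b.0 :: -b-> m2
  m2 = 0 :: ·
Reachable graph of Q (3 states):
  n0 = a.(0 + 0 + c.0) :: -a-> n1
  n1 = 0 + 0 + c.0 :: -c-> n2
  n2 = 0 :: ·
Trace ⟨ab⟩ through P, begin at {m0}:
  step 1 (a): {m1}
  step 2 (b): {m2}
  — P admits the full trace.
Trace ⟨ab⟩ through Q, begin at {n0}:
  step 1 (a): {n1}
  step 2 (b): ∅ (Q stuck)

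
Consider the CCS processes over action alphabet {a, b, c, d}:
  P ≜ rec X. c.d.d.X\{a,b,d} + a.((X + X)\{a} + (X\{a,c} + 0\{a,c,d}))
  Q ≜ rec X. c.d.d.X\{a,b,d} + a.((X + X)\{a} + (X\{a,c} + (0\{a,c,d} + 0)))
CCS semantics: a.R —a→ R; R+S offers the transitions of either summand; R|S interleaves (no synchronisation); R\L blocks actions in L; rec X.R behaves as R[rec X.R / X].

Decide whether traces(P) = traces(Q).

Reachable graph of P (10 states):
  m0 = rec X. c.d.d.X\{a,b,d} + a.((X + X)\{a} + (X\{a,c} + 0\{a,c,d})) has moves -a-> m1, -c-> m2
  m1 = ((rec X. c.d.d.X\{a,b,d} + a.((X + X)\{a} + (X\{a,c} + 0\{a,c,d}))) + (rec X. c.d.d.X\{a,b,d} + a.((X + X)\{a} + (X\{a,c} + 0\{a,c,d}))))\{a} + ((rec X. c.d.d.X\{a,b,d} + a.((X + X)\{a} + (X\{a,c} + 0\{a,c,d})))\{a,c} + 0\{a,c,d}) has moves -c-> m3
  m2 = d.d.(rec X. c.d.d.X\{a,b,d} + a.((X + X)\{a} + (X\{a,c} + 0\{a,c,d})))\{a,b,d} has moves -d-> m4
  m3 = (d.d.(rec X. c.d.d.X\{a,b,d} + a.((X + X)\{a} + (X\{a,c} + 0\{a,c,d})))\{a,b,d})\{a} has moves -d-> m5
  m4 = d.(rec X. c.d.d.X\{a,b,d} + a.((X + X)\{a} + (X\{a,c} + 0\{a,c,d})))\{a,b,d} has moves -d-> m6
  m5 = (d.(rec X. c.d.d.X\{a,b,d} + a.((X + X)\{a} + (X\{a,c} + 0\{a,c,d})))\{a,b,d})\{a} has moves -d-> m7
  m6 = (rec X. c.d.d.X\{a,b,d} + a.((X + X)\{a} + (X\{a,c} + 0\{a,c,d})))\{a,b,d} has moves -c-> m8
  m7 = (rec X. c.d.d.X\{a,b,d} + a.((X + X)\{a} + (X\{a,c} + 0\{a,c,d})))\{a,b,d}\{a} has moves -c-> m9
  m8 = (d.d.(rec X. c.d.d.X\{a,b,d} + a.((X + X)\{a} + (X\{a,c} + 0\{a,c,d})))\{a,b,d})\{a,b,d} has moves (no moves)
  m9 = (d.d.(rec X. c.d.d.X\{a,b,d} + a.((X + X)\{a} + (X\{a,c} + 0\{a,c,d})))\{a,b,d})\{a,b,d}\{a} has moves (no moves)
Reachable graph of Q (10 states):
  n0 = rec X. c.d.d.X\{a,b,d} + a.((X + X)\{a} + (X\{a,c} + (0\{a,c,d} + 0))) has moves -a-> n1, -c-> n2
  n1 = ((rec X. c.d.d.X\{a,b,d} + a.((X + X)\{a} + (X\{a,c} + (0\{a,c,d} + 0)))) + (rec X. c.d.d.X\{a,b,d} + a.((X + X)\{a} + (X\{a,c} + (0\{a,c,d} + 0)))))\{a} + ((rec X. c.d.d.X\{a,b,d} + a.((X + X)\{a} + (X\{a,c} + (0\{a,c,d} + 0))))\{a,c} + (0\{a,c,d} + 0)) has moves -c-> n3
  n2 = d.d.(rec X. c.d.d.X\{a,b,d} + a.((X + X)\{a} + (X\{a,c} + (0\{a,c,d} + 0))))\{a,b,d} has moves -d-> n4
  n3 = (d.d.(rec X. c.d.d.X\{a,b,d} + a.((X + X)\{a} + (X\{a,c} + (0\{a,c,d} + 0))))\{a,b,d})\{a} has moves -d-> n5
  n4 = d.(rec X. c.d.d.X\{a,b,d} + a.((X + X)\{a} + (X\{a,c} + (0\{a,c,d} + 0))))\{a,b,d} has moves -d-> n6
  n5 = (d.(rec X. c.d.d.X\{a,b,d} + a.((X + X)\{a} + (X\{a,c} + (0\{a,c,d} + 0))))\{a,b,d})\{a} has moves -d-> n7
  n6 = (rec X. c.d.d.X\{a,b,d} + a.((X + X)\{a} + (X\{a,c} + (0\{a,c,d} + 0))))\{a,b,d} has moves -c-> n8
  n7 = (rec X. c.d.d.X\{a,b,d} + a.((X + X)\{a} + (X\{a,c} + (0\{a,c,d} + 0))))\{a,b,d}\{a} has moves -c-> n9
  n8 = (d.d.(rec X. c.d.d.X\{a,b,d} + a.((X + X)\{a} + (X\{a,c} + (0\{a,c,d} + 0))))\{a,b,d})\{a,b,d} has moves (no moves)
  n9 = (d.d.(rec X. c.d.d.X\{a,b,d} + a.((X + X)\{a} + (X\{a,c} + (0\{a,c,d} + 0))))\{a,b,d})\{a,b,d}\{a} has moves (no moves)
Partition-refinement fixed point:
  B0 = {m0, n0}
  B1 = {m1, n1}
  B2 = {m2, m3, n2, n3}
  B3 = {m4, m5, n4, n5}
  B4 = {m6, m7, n6, n7}
  B5 = {m8, m9, n8, n9}
m0 ∈ B0, n0 ∈ B0 → same block
Bisimilar ⇒ trace-equivalent.

traces(P) = traces(Q)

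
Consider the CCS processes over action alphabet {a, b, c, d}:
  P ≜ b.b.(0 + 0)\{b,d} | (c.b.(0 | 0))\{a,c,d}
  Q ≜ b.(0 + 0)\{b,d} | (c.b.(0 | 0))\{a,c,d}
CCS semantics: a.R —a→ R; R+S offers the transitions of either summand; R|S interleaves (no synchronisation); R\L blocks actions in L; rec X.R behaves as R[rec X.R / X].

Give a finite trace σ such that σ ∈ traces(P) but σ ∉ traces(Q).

bb

P's transition system — 3 states:
  u0 = b.b.(0 + 0)\{b,d} | (c.b.(0 | 0))\{a,c,d} ⊢ —b→ u1
  u1 = b.(0 + 0)\{b,d} | (c.b.(0 | 0))\{a,c,d} ⊢ —b→ u2
  u2 = (0 + 0)\{b,d} | (c.b.(0 | 0))\{a,c,d} ⊢ ∅
Q's transition system — 2 states:
  v0 = b.(0 + 0)\{b,d} | (c.b.(0 | 0))\{a,c,d} ⊢ —b→ v1
  v1 = (0 + 0)\{b,d} | (c.b.(0 | 0))\{a,c,d} ⊢ ∅
Trace ⟨bb⟩ through P, begin at {u0}:
  after b @ step 1: {u1}
  after b @ step 2: {u2}
  ✓ P
Trace ⟨bb⟩ through Q, begin at {v0}:
  after b @ step 1: {v1}
  after b @ step 2: no successor for Q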